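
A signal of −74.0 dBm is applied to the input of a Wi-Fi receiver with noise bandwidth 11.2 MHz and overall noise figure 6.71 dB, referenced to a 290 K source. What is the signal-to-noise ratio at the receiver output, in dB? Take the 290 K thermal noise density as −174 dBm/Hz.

Noise floor: N = −174 + 10 log₁₀(B) + NF
10 log₁₀(1.12×10⁷) = 70.49 dB
N = −174 + 70.49 + 6.71 = −96.80 dBm
SNR = P_sig − N = −74.0 − (−96.80) = 22.80 dB → 22.8 dB

22.8 dB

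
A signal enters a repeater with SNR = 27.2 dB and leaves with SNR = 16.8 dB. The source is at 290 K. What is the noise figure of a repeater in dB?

NF (dB) = SNR_in(dB) − SNR_out(dB) when the source is at T₀
NF = 27.2 − 16.8 = 10.4 dB

10.4 dB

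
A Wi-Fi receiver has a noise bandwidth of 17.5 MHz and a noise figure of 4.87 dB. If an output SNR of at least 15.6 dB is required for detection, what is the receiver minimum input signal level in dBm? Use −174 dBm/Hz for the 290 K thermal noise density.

Sensitivity = −174 + 10 log₁₀(B) + NF + SNR_min
= −174 + 72.43 + 4.87 + 15.6
= −81.10 dBm → −81.1 dBm

−81.1 dBm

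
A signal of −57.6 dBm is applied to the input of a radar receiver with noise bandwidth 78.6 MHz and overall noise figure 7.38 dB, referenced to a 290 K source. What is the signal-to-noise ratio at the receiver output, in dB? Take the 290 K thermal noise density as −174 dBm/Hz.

30.1 dB

Noise floor: N = −174 + 10 log₁₀(B) + NF
10 log₁₀(7.86×10⁷) = 78.95 dB
N = −174 + 78.95 + 7.38 = −87.67 dBm
SNR = P_sig − N = −57.6 − (−87.67) = 30.07 dB → 30.1 dB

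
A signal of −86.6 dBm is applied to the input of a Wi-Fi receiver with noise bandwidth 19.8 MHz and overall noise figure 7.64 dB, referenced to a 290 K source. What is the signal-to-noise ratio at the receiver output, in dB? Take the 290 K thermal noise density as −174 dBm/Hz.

6.8 dB

Noise floor: N = −174 + 10 log₁₀(B) + NF
10 log₁₀(1.98×10⁷) = 72.97 dB
N = −174 + 72.97 + 7.64 = −93.39 dBm
SNR = P_sig − N = −86.6 − (−93.39) = 6.79 dB → 6.8 dB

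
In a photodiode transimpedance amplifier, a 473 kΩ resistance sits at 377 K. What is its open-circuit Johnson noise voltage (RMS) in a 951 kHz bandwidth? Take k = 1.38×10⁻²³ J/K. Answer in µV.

V_n = √(4kTRB)
4kTRB = 4 × 1.38×10⁻²³ × 377 × 4.73×10⁵ × 9.51×10⁵ = 9.36×10⁻⁹ V²
V_n = √(9.36×10⁻⁹) = 9.68×10⁻⁵ V = 96.8 µV

96.8 µV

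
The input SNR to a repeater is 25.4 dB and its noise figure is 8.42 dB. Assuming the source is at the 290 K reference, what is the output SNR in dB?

16.98 dB

By definition F = SNR_in/SNR_out, so in dB: SNR_out = SNR_in − NF
SNR_out = 25.4 − 8.42 = 16.98 dB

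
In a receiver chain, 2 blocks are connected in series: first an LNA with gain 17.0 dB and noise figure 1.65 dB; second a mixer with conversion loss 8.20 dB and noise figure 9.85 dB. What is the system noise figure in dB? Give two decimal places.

2.14 dB

Convert to linear (a loss of L dB is a gain of −L dB): F_i = 10^(NF_i/10), G_i = 10^(G_i,dB/10)
  Stage 1: F_1 = 10^(1.65/10) = 1.462, G_1 = 10^(17.0/10) = 50.12
  Stage 2: F_2 = 10^(9.85/10) = 9.661, G_2 = 10^(−8.20/10) = 0.1514
Friis cascade:
  F = 1.462 + (9.661 − 1)/50.12 = 1.635
NF = 10 log₁₀(1.635) = 2.14 dB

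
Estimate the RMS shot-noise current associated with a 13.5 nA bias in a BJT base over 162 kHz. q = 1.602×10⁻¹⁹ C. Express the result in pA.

26.5 pA

I_n = √(2qI·B)
2qI·B = 2 × 1.602×10⁻¹⁹ × 1.35×10⁻⁸ × 1.62×10⁵ = 7.01×10⁻²² A²
I_n = √(7.01×10⁻²²) = 2.65×10⁻¹¹ A = 26.5 pA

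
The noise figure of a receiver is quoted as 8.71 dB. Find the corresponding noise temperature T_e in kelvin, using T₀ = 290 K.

1865 K

F = 10^(8.71/10) = 7.43019
T_e = (F − 1)·T₀ = (7.43019 − 1) × 290 = 1865 K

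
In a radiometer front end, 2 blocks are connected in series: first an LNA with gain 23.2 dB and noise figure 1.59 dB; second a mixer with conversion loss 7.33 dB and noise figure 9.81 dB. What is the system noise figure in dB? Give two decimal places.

1.71 dB

Convert to linear (a loss of L dB is a gain of −L dB): F_i = 10^(NF_i/10), G_i = 10^(G_i,dB/10)
  Stage 1: F_1 = 10^(1.59/10) = 1.442, G_1 = 10^(23.2/10) = 208.9
  Stage 2: F_2 = 10^(9.81/10) = 9.572, G_2 = 10^(−7.33/10) = 0.1849
Friis cascade:
  F = 1.442 + (9.572 − 1)/208.9 = 1.483
NF = 10 log₁₀(1.483) = 1.71 dB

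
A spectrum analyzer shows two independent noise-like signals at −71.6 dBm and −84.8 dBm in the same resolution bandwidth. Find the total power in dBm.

Convert to linear, add, convert back:
P₁ = 6.92×10⁻¹¹ W, P₂ = 3.31×10⁻¹² W
P_tot = 7.25×10⁻¹¹ W → 10 log₁₀(P_tot / 10⁻³) = −71.4 dBm

−71.4 dBm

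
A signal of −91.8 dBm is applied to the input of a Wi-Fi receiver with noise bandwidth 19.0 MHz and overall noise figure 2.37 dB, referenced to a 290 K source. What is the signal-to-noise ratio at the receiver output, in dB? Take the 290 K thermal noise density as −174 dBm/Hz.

Noise floor: N = −174 + 10 log₁₀(B) + NF
10 log₁₀(1.90×10⁷) = 72.79 dB
N = −174 + 72.79 + 2.37 = −98.84 dBm
SNR = P_sig − N = −91.8 − (−98.84) = 7.04 dB → 7.0 dB

7.0 dB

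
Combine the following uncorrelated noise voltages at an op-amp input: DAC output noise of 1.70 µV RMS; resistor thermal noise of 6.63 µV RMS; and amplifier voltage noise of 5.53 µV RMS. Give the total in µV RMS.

Uncorrelated sources add in power (mean-square): V_tot = √(ΣV_i²)
V_tot = √[(1.70×10⁻⁶)² + (6.63×10⁻⁶)² + (5.53×10⁻⁶)²] = 8.80×10⁻⁶ V = 8.80 µV

8.80 µV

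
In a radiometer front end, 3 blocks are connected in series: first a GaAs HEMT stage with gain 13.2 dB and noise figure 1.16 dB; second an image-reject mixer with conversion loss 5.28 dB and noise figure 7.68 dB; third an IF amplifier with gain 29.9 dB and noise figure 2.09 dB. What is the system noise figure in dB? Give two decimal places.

2.14 dB

Convert to linear (a loss of L dB is a gain of −L dB): F_i = 10^(NF_i/10), G_i = 10^(G_i,dB/10)
  Stage 1: F_1 = 10^(1.16/10) = 1.306, G_1 = 10^(13.2/10) = 20.89
  Stage 2: F_2 = 10^(7.68/10) = 5.861, G_2 = 10^(−5.28/10) = 0.2965
  Stage 3: F_3 = 10^(2.09/10) = 1.618, G_3 = 10^(29.9/10) = 977.2
Friis cascade:
  F = 1.306 + (5.861 − 1)/20.89 + (1.618 − 1)/6.194 = 1.639
NF = 10 log₁₀(1.639) = 2.14 dB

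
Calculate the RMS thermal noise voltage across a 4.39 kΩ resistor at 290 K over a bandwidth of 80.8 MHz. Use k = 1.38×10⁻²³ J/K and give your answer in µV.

75.4 µV

V_n = √(4kTRB)
4kTRB = 4 × 1.38×10⁻²³ × 290 × 4.39×10³ × 8.08×10⁷ = 5.68×10⁻⁹ V²
V_n = √(5.68×10⁻⁹) = 7.54×10⁻⁵ V = 75.4 µV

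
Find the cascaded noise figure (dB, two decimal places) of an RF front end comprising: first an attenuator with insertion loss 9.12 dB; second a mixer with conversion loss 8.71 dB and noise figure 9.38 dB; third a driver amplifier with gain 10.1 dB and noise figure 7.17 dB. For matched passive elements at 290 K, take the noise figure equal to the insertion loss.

Convert to linear (a loss of L dB is a gain of −L dB): F_i = 10^(NF_i/10), G_i = 10^(G_i,dB/10)
  Stage 1: F_1 = 10^(9.12/10) = 8.166, G_1 = 10^(−9.12/10) = 0.1225
  Stage 2: F_2 = 10^(9.38/10) = 8.670, G_2 = 10^(−8.71/10) = 0.1346
  Stage 3: F_3 = 10^(7.17/10) = 5.212, G_3 = 10^(10.1/10) = 10.23
Friis cascade:
  F = 8.166 + (8.670 − 1)/0.1225 + (5.212 − 1)/0.01648 = 326.3
NF = 10 log₁₀(326.3) = 25.14 dB

25.14 dB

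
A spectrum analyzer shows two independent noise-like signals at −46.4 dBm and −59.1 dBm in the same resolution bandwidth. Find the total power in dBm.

Convert to linear, add, convert back:
P₁ = 2.29×10⁻⁸ W, P₂ = 1.23×10⁻⁹ W
P_tot = 2.41×10⁻⁸ W → 10 log₁₀(P_tot / 10⁻³) = −46.2 dBm

−46.2 dBm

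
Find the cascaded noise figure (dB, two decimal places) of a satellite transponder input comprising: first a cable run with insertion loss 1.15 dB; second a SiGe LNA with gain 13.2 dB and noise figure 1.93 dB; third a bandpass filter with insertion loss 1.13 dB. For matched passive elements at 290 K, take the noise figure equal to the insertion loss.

3.12 dB

Convert to linear (a loss of L dB is a gain of −L dB): F_i = 10^(NF_i/10), G_i = 10^(G_i,dB/10)
  Stage 1: F_1 = 10^(1.15/10) = 1.303, G_1 = 10^(−1.15/10) = 0.7674
  Stage 2: F_2 = 10^(1.93/10) = 1.560, G_2 = 10^(13.2/10) = 20.89
  Stage 3: F_3 = 10^(1.13/10) = 1.297, G_3 = 10^(−1.13/10) = 0.7709
Friis cascade:
  F = 1.303 + (1.560 − 1)/0.7674 + (1.297 − 1)/16.03 = 2.051
NF = 10 log₁₀(2.051) = 3.12 dB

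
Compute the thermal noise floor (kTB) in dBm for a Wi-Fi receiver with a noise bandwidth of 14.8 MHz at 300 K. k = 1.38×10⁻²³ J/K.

−102.1 dBm

P_n = kTB = 1.38×10⁻²³ × 300 × 1.48×10⁷ = 6.13×10⁻¹⁴ W
In dBm: 10 log₁₀(6.13×10⁻¹⁴ / 10⁻³) = −102.1 dBm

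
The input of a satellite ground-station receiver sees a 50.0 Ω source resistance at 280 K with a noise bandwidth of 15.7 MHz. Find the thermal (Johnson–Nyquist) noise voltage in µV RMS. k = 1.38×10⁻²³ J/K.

3.48 µV

V_n = √(4kTRB)
4kTRB = 4 × 1.38×10⁻²³ × 280 × 5.00×10¹ × 1.57×10⁷ = 1.21×10⁻¹¹ V²
V_n = √(1.21×10⁻¹¹) = 3.48×10⁻⁶ V = 3.48 µV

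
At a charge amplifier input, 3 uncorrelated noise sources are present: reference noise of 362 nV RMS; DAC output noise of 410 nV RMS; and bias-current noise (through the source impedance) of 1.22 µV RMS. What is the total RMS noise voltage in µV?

1.34 µV

Uncorrelated sources add in power (mean-square): V_tot = √(ΣV_i²)
V_tot = √[(3.62×10⁻⁷)² + (4.10×10⁻⁷)² + (1.22×10⁻⁶)²] = 1.34×10⁻⁶ V = 1.34 µV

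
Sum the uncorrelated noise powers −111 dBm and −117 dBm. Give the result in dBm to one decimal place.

−110.0 dBm

Convert to linear, add, convert back:
P₁ = 7.94×10⁻¹⁵ W, P₂ = 2.00×10⁻¹⁵ W
P_tot = 9.94×10⁻¹⁵ W → 10 log₁₀(P_tot / 10⁻³) = −110.0 dBm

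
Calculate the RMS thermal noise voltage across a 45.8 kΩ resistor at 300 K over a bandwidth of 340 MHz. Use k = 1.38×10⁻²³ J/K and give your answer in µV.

V_n = √(4kTRB)
4kTRB = 4 × 1.38×10⁻²³ × 300 × 4.58×10⁴ × 3.40×10⁸ = 2.58×10⁻⁷ V²
V_n = √(2.58×10⁻⁷) = 5.08×10⁻⁴ V = 508 µV

508 µV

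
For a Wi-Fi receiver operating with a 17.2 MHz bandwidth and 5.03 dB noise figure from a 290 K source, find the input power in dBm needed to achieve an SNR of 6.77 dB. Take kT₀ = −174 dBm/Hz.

Sensitivity = −174 + 10 log₁₀(B) + NF + SNR_min
= −174 + 72.36 + 5.03 + 6.77
= −89.84 dBm → −89.8 dBm

−89.8 dBm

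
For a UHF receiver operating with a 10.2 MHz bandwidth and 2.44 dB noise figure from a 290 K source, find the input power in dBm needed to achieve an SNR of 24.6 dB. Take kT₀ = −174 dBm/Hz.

Sensitivity = −174 + 10 log₁₀(B) + NF + SNR_min
= −174 + 70.09 + 2.44 + 24.6
= −76.87 dBm → −76.9 dBm

−76.9 dBm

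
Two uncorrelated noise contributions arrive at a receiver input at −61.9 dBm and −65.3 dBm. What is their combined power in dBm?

Convert to linear, add, convert back:
P₁ = 6.46×10⁻¹⁰ W, P₂ = 2.95×10⁻¹⁰ W
P_tot = 9.41×10⁻¹⁰ W → 10 log₁₀(P_tot / 10⁻³) = −60.3 dBm

−60.3 dBm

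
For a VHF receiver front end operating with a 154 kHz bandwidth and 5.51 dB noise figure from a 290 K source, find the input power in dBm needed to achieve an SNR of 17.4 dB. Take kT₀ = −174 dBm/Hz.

−99.2 dBm

Sensitivity = −174 + 10 log₁₀(B) + NF + SNR_min
= −174 + 51.88 + 5.51 + 17.4
= −99.21 dBm → −99.2 dBm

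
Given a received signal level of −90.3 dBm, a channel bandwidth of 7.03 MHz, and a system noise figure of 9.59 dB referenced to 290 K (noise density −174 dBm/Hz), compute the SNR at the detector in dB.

Noise floor: N = −174 + 10 log₁₀(B) + NF
10 log₁₀(7.03×10⁶) = 68.47 dB
N = −174 + 68.47 + 9.59 = −95.94 dBm
SNR = P_sig − N = −90.3 − (−95.94) = 5.64 dB → 5.6 dB

5.6 dB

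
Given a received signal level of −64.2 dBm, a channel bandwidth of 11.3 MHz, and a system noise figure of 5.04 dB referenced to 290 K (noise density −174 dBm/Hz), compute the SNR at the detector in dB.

34.2 dB

Noise floor: N = −174 + 10 log₁₀(B) + NF
10 log₁₀(1.13×10⁷) = 70.53 dB
N = −174 + 70.53 + 5.04 = −98.43 dBm
SNR = P_sig − N = −64.2 − (−98.43) = 34.23 dB → 34.2 dB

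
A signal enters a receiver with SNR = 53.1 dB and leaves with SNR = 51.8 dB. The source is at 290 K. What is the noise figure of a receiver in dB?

NF (dB) = SNR_in(dB) − SNR_out(dB) when the source is at T₀
NF = 53.1 − 51.8 = 1.3 dB

1.3 dB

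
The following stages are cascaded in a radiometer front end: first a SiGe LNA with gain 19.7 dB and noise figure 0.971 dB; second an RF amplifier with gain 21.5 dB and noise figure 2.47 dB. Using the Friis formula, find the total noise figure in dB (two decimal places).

Convert to linear (a loss of L dB is a gain of −L dB): F_i = 10^(NF_i/10), G_i = 10^(G_i,dB/10)
  Stage 1: F_1 = 10^(0.971/10) = 1.251, G_1 = 10^(19.7/10) = 93.33
  Stage 2: F_2 = 10^(2.47/10) = 1.766, G_2 = 10^(21.5/10) = 141.3
Friis cascade:
  F = 1.251 + (1.766 − 1)/93.33 = 1.259
NF = 10 log₁₀(1.259) = 1.00 dB

1.00 dB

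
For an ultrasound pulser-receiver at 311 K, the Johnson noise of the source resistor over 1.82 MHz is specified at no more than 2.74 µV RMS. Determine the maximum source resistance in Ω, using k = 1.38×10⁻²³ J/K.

Johnson–Nyquist: V_n = √(4kTRB) ⇒ R = V_n² / (4kTB)
4kTB = 4 × 1.38×10⁻²³ × 311 × 1.82×10⁶ = 3.12×10⁻¹⁴
R = (2.74×10⁻⁶)² / 3.12×10⁻¹⁴ = 2.40×10² Ω = 240 Ω

240 Ω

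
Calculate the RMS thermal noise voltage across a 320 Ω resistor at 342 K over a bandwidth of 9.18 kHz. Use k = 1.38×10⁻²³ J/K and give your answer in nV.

235 nV

V_n = √(4kTRB)
4kTRB = 4 × 1.38×10⁻²³ × 342 × 3.20×10² × 9.18×10³ = 5.55×10⁻¹⁴ V²
V_n = √(5.55×10⁻¹⁴) = 2.35×10⁻⁷ V = 235 nV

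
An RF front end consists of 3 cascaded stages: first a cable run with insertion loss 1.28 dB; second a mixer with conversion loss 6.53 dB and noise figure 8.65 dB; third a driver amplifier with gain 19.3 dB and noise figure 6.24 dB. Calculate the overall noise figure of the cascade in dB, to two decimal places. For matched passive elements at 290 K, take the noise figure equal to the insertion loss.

Convert to linear (a loss of L dB is a gain of −L dB): F_i = 10^(NF_i/10), G_i = 10^(G_i,dB/10)
  Stage 1: F_1 = 10^(1.28/10) = 1.343, G_1 = 10^(−1.28/10) = 0.7447
  Stage 2: F_2 = 10^(8.65/10) = 7.328, G_2 = 10^(−6.53/10) = 0.2223
  Stage 3: F_3 = 10^(6.24/10) = 4.207, G_3 = 10^(19.3/10) = 85.11
Friis cascade:
  F = 1.343 + (7.328 − 1)/0.7447 + (4.207 − 1)/0.1656 = 29.21
NF = 10 log₁₀(29.21) = 14.66 dB

14.66 dB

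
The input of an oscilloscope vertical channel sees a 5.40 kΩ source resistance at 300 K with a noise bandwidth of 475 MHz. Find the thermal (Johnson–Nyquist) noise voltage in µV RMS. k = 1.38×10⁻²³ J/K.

V_n = √(4kTRB)
4kTRB = 4 × 1.38×10⁻²³ × 300 × 5.40×10³ × 4.75×10⁸ = 4.25×10⁻⁸ V²
V_n = √(4.25×10⁻⁸) = 2.06×10⁻⁴ V = 206 µV

206 µV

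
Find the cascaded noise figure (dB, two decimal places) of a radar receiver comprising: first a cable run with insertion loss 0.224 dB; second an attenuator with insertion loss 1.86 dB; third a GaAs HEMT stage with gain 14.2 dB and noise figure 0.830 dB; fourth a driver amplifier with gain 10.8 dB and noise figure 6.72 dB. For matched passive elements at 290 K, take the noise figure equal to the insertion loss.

3.39 dB

Convert to linear (a loss of L dB is a gain of −L dB): F_i = 10^(NF_i/10), G_i = 10^(G_i,dB/10)
  Stage 1: F_1 = 10^(0.224/10) = 1.053, G_1 = 10^(−0.224/10) = 0.9497
  Stage 2: F_2 = 10^(1.86/10) = 1.535, G_2 = 10^(−1.86/10) = 0.6516
  Stage 3: F_3 = 10^(0.830/10) = 1.211, G_3 = 10^(14.2/10) = 26.30
  Stage 4: F_4 = 10^(6.72/10) = 4.699, G_4 = 10^(10.8/10) = 12.02
Friis cascade:
  F = 1.053 + (1.535 − 1)/0.9497 + (1.211 − 1)/0.6189 + (4.699 − 1)/16.28 = 2.183
NF = 10 log₁₀(2.183) = 3.39 dB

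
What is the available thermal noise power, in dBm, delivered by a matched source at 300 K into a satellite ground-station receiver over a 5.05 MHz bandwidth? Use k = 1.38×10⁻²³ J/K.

−106.8 dBm

P_n = kTB = 1.38×10⁻²³ × 300 × 5.05×10⁶ = 2.09×10⁻¹⁴ W
In dBm: 10 log₁₀(2.09×10⁻¹⁴ / 10⁻³) = −106.8 dBm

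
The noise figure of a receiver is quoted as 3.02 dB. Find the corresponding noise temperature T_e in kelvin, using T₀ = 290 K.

291 K

F = 10^(3.02/10) = 2.00447
T_e = (F − 1)·T₀ = (2.00447 − 1) × 290 = 291 K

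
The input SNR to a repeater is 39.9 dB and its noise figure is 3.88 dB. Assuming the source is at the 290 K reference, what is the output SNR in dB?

36.02 dB

By definition F = SNR_in/SNR_out, so in dB: SNR_out = SNR_in − NF
SNR_out = 39.9 − 3.88 = 36.02 dB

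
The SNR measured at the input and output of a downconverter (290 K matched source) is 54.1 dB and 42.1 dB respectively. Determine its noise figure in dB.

12.0 dB

NF (dB) = SNR_in(dB) − SNR_out(dB) when the source is at T₀
NF = 54.1 − 42.1 = 12.0 dB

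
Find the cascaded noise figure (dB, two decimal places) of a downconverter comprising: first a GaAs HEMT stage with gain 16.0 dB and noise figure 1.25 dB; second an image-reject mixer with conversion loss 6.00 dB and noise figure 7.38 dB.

1.60 dB

Convert to linear (a loss of L dB is a gain of −L dB): F_i = 10^(NF_i/10), G_i = 10^(G_i,dB/10)
  Stage 1: F_1 = 10^(1.25/10) = 1.334, G_1 = 10^(16.0/10) = 39.81
  Stage 2: F_2 = 10^(7.38/10) = 5.470, G_2 = 10^(−6.00/10) = 0.2512
Friis cascade:
  F = 1.334 + (5.470 − 1)/39.81 = 1.446
NF = 10 log₁₀(1.446) = 1.60 dB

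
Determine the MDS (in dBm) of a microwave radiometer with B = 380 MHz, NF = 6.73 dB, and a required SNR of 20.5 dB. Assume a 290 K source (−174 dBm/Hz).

−61.0 dBm

Sensitivity = −174 + 10 log₁₀(B) + NF + SNR_min
= −174 + 85.8 + 6.73 + 20.5
= −60.97 dBm → −61.0 dBm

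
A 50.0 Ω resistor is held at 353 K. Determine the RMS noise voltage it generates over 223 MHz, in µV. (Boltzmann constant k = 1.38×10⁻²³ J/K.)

V_n = √(4kTRB)
4kTRB = 4 × 1.38×10⁻²³ × 353 × 5.00×10¹ × 2.23×10⁸ = 2.17×10⁻¹⁰ V²
V_n = √(2.17×10⁻¹⁰) = 1.47×10⁻⁵ V = 14.7 µV

14.7 µV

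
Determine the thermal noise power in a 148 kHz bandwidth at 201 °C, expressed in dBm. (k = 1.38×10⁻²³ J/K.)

T = 201 °C + 273.15 = 474.15 K
P_n = kTB = 1.38×10⁻²³ × 474.15 × 1.48×10⁵ = 9.68×10⁻¹⁶ W
In dBm: 10 log₁₀(9.68×10⁻¹⁶ / 10⁻³) = −120.1 dBm

−120.1 dBm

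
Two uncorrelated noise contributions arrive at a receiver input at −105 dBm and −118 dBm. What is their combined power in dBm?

Convert to linear, add, convert back:
P₁ = 3.16×10⁻¹⁴ W, P₂ = 1.58×10⁻¹⁵ W
P_tot = 3.32×10⁻¹⁴ W → 10 log₁₀(P_tot / 10⁻³) = −104.8 dBm

−104.8 dBm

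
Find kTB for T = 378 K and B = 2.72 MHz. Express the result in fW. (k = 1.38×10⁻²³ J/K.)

P_n = kTB = 1.38×10⁻²³ × 378 × 2.72×10⁶ = 1.42×10⁻¹⁴ W = 14.2 fW

14.2 fW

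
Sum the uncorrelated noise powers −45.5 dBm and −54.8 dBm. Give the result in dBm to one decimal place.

−45.0 dBm

Convert to linear, add, convert back:
P₁ = 2.82×10⁻⁸ W, P₂ = 3.31×10⁻⁹ W
P_tot = 3.15×10⁻⁸ W → 10 log₁₀(P_tot / 10⁻³) = −45.0 dBm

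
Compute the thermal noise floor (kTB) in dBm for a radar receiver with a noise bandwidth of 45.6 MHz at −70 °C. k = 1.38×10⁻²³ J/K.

−98.9 dBm

T = −70 °C + 273.15 = 203.15 K
P_n = kTB = 1.38×10⁻²³ × 203.15 × 4.56×10⁷ = 1.28×10⁻¹³ W
In dBm: 10 log₁₀(1.28×10⁻¹³ / 10⁻³) = −98.9 dBm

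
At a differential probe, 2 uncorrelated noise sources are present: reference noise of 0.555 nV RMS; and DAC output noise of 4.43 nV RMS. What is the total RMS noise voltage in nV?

4.46 nV

Uncorrelated sources add in power (mean-square): V_tot = √(ΣV_i²)
V_tot = √[(5.55×10⁻¹⁰)² + (4.43×10⁻⁹)²] = 4.46×10⁻⁹ V = 4.46 nV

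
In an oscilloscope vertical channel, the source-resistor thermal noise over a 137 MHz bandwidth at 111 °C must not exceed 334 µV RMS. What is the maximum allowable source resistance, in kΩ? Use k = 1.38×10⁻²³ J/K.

38.4 kΩ

T = 111 °C + 273.15 = 384.15 K
Johnson–Nyquist: V_n = √(4kTRB) ⇒ R = V_n² / (4kTB)
4kTB = 4 × 1.38×10⁻²³ × 384.15 × 1.37×10⁸ = 2.91×10⁻¹²
R = (3.34×10⁻⁴)² / 2.91×10⁻¹² = 3.84×10⁴ Ω = 38.4 kΩ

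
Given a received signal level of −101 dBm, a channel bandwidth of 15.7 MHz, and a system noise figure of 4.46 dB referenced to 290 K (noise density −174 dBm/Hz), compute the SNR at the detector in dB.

−3.4 dB

Noise floor: N = −174 + 10 log₁₀(B) + NF
10 log₁₀(1.57×10⁷) = 71.96 dB
N = −174 + 71.96 + 4.46 = −97.58 dBm
SNR = P_sig − N = −101 − (−97.58) = −3.42 dB → −3.4 dB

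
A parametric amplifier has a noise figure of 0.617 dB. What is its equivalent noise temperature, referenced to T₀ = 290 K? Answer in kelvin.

44.3 K

F = 10^(0.617/10) = 1.15266
T_e = (F − 1)·T₀ = (1.15266 − 1) × 290 = 44.3 K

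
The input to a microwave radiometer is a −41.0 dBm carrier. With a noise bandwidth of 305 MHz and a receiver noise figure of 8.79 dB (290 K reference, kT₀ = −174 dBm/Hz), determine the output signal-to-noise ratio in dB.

39.4 dB

Noise floor: N = −174 + 10 log₁₀(B) + NF
10 log₁₀(3.05×10⁸) = 84.84 dB
N = −174 + 84.84 + 8.79 = −80.37 dBm
SNR = P_sig − N = −41.0 − (−80.37) = 39.37 dB → 39.4 dB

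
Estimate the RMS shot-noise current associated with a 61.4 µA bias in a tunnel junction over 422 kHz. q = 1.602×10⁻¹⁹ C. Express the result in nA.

I_n = √(2qI·B)
2qI·B = 2 × 1.602×10⁻¹⁹ × 6.14×10⁻⁵ × 4.22×10⁵ = 8.30×10⁻¹⁸ A²
I_n = √(8.30×10⁻¹⁸) = 2.88×10⁻⁹ A = 2.88 nA

2.88 nA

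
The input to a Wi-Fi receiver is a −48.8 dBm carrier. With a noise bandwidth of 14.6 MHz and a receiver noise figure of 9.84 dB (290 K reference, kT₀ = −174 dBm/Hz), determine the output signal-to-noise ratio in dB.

Noise floor: N = −174 + 10 log₁₀(B) + NF
10 log₁₀(1.46×10⁷) = 71.64 dB
N = −174 + 71.64 + 9.84 = −92.52 dBm
SNR = P_sig − N = −48.8 − (−92.52) = 43.72 dB → 43.7 dB

43.7 dB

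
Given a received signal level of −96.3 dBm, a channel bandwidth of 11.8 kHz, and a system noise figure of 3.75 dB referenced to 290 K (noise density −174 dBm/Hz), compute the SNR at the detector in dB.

Noise floor: N = −174 + 10 log₁₀(B) + NF
10 log₁₀(1.18×10⁴) = 40.72 dB
N = −174 + 40.72 + 3.75 = −129.53 dBm
SNR = P_sig − N = −96.3 − (−129.53) = 33.23 dB → 33.2 dB

33.2 dB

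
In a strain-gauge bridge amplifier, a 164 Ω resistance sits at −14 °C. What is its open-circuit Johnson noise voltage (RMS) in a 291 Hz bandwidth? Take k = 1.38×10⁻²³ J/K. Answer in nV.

T = −14 °C + 273.15 = 259.15 K
V_n = √(4kTRB)
4kTRB = 4 × 1.38×10⁻²³ × 259.15 × 1.64×10² × 2.91×10² = 6.83×10⁻¹⁶ V²
V_n = √(6.83×10⁻¹⁶) = 2.61×10⁻⁸ V = 26.1 nV

26.1 nV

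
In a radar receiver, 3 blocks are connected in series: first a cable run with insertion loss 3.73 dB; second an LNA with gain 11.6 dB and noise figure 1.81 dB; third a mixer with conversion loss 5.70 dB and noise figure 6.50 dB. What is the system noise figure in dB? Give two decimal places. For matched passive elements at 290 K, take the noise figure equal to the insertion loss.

6.18 dB

Convert to linear (a loss of L dB is a gain of −L dB): F_i = 10^(NF_i/10), G_i = 10^(G_i,dB/10)
  Stage 1: F_1 = 10^(3.73/10) = 2.360, G_1 = 10^(−3.73/10) = 0.4236
  Stage 2: F_2 = 10^(1.81/10) = 1.517, G_2 = 10^(11.6/10) = 14.45
  Stage 3: F_3 = 10^(6.50/10) = 4.467, G_3 = 10^(−5.70/10) = 0.2692
Friis cascade:
  F = 2.360 + (1.517 − 1)/0.4236 + (4.467 − 1)/6.124 = 4.147
NF = 10 log₁₀(4.147) = 6.18 dB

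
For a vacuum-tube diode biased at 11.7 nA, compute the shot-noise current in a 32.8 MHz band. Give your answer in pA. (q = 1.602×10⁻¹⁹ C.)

351 pA

I_n = √(2qI·B)
2qI·B = 2 × 1.602×10⁻¹⁹ × 1.17×10⁻⁸ × 3.28×10⁷ = 1.23×10⁻¹⁹ A²
I_n = √(1.23×10⁻¹⁹) = 3.51×10⁻¹⁰ A = 351 pA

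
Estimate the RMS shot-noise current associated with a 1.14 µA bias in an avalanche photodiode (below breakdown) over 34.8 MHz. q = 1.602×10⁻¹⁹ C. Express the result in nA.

3.57 nA

I_n = √(2qI·B)
2qI·B = 2 × 1.602×10⁻¹⁹ × 1.14×10⁻⁶ × 3.48×10⁷ = 1.27×10⁻¹⁷ A²
I_n = √(1.27×10⁻¹⁷) = 3.57×10⁻⁹ A = 3.57 nA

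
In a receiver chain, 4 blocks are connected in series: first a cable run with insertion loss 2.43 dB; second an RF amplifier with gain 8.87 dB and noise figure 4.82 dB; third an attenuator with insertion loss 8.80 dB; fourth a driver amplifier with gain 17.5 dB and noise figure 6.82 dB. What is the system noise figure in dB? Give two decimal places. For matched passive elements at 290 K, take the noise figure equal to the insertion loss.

11.26 dB

Convert to linear (a loss of L dB is a gain of −L dB): F_i = 10^(NF_i/10), G_i = 10^(G_i,dB/10)
  Stage 1: F_1 = 10^(2.43/10) = 1.750, G_1 = 10^(−2.43/10) = 0.5715
  Stage 2: F_2 = 10^(4.82/10) = 3.034, G_2 = 10^(8.87/10) = 7.709
  Stage 3: F_3 = 10^(8.80/10) = 7.586, G_3 = 10^(−8.80/10) = 0.1318
  Stage 4: F_4 = 10^(6.82/10) = 4.808, G_4 = 10^(17.5/10) = 56.23
Friis cascade:
  F = 1.750 + (3.034 − 1)/0.5715 + (7.586 − 1)/4.406 + (4.808 − 1)/0.5808 = 13.36
NF = 10 log₁₀(13.36) = 11.26 dB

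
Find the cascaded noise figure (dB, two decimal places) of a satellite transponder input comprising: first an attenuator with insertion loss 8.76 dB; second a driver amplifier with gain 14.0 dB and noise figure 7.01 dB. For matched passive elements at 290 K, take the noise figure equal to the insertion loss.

Convert to linear (a loss of L dB is a gain of −L dB): F_i = 10^(NF_i/10), G_i = 10^(G_i,dB/10)
  Stage 1: F_1 = 10^(8.76/10) = 7.516, G_1 = 10^(−8.76/10) = 0.1330
  Stage 2: F_2 = 10^(7.01/10) = 5.023, G_2 = 10^(14.0/10) = 25.12
Friis cascade:
  F = 7.516 + (5.023 − 1)/0.1330 = 37.76
NF = 10 log₁₀(37.76) = 15.77 dB

15.77 dB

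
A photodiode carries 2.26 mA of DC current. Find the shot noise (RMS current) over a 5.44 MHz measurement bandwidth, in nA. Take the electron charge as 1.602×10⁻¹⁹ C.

I_n = √(2qI·B)
2qI·B = 2 × 1.602×10⁻¹⁹ × 2.26×10⁻³ × 5.44×10⁶ = 3.94×10⁻¹⁵ A²
I_n = √(3.94×10⁻¹⁵) = 6.28×10⁻⁸ A = 62.8 nA

62.8 nA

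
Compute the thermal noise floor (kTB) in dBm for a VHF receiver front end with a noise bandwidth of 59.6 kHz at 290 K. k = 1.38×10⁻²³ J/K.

−126.2 dBm

P_n = kTB = 1.38×10⁻²³ × 290 × 5.96×10⁴ = 2.39×10⁻¹⁶ W
In dBm: 10 log₁₀(2.39×10⁻¹⁶ / 10⁻³) = −126.2 dBm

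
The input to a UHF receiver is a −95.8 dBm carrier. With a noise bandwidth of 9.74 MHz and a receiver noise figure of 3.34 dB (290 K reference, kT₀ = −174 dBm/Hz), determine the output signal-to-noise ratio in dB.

Noise floor: N = −174 + 10 log₁₀(B) + NF
10 log₁₀(9.74×10⁶) = 69.89 dB
N = −174 + 69.89 + 3.34 = −100.77 dBm
SNR = P_sig − N = −95.8 − (−100.77) = 4.97 dB → 5.0 dB

5.0 dB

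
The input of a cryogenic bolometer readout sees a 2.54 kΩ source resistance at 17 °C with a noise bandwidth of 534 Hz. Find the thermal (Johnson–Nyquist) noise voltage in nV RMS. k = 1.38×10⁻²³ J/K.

147 nV

T = 17 °C + 273.15 = 290.15 K
V_n = √(4kTRB)
4kTRB = 4 × 1.38×10⁻²³ × 290.15 × 2.54×10³ × 5.34×10² = 2.17×10⁻¹⁴ V²
V_n = √(2.17×10⁻¹⁴) = 1.47×10⁻⁷ V = 147 nV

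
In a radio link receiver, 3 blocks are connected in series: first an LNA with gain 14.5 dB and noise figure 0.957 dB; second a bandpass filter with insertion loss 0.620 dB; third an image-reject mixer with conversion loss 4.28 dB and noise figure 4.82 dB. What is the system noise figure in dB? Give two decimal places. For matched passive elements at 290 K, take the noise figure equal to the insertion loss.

1.26 dB

Convert to linear (a loss of L dB is a gain of −L dB): F_i = 10^(NF_i/10), G_i = 10^(G_i,dB/10)
  Stage 1: F_1 = 10^(0.957/10) = 1.247, G_1 = 10^(14.5/10) = 28.18
  Stage 2: F_2 = 10^(0.620/10) = 1.153, G_2 = 10^(−0.620/10) = 0.8670
  Stage 3: F_3 = 10^(4.82/10) = 3.034, G_3 = 10^(−4.28/10) = 0.3733
Friis cascade:
  F = 1.247 + (1.153 − 1)/28.18 + (3.034 − 1)/24.43 = 1.335
NF = 10 log₁₀(1.335) = 1.26 dB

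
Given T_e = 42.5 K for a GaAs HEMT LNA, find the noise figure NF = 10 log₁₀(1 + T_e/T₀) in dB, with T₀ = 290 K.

0.594 dB

F = 1 + T_e/T₀ = 1 + 42.5/290 = 1.14655
NF = 10 log₁₀(1.14655) = 0.594 dB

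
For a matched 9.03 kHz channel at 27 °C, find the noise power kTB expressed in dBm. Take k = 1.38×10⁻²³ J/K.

T = 27 °C + 273.15 = 300.15 K
P_n = kTB = 1.38×10⁻²³ × 300.15 × 9.03×10³ = 3.74×10⁻¹⁷ W
In dBm: 10 log₁₀(3.74×10⁻¹⁷ / 10⁻³) = −134.3 dBm

−134.3 dBm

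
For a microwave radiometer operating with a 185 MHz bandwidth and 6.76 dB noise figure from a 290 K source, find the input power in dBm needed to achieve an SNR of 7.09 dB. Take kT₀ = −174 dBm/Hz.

−77.5 dBm

Sensitivity = −174 + 10 log₁₀(B) + NF + SNR_min
= −174 + 82.67 + 6.76 + 7.09
= −77.48 dBm → −77.5 dBm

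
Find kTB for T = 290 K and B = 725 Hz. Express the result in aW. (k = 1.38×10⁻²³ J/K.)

P_n = kTB = 1.38×10⁻²³ × 290 × 7.25×10² = 2.90×10⁻¹⁸ W = 2.90 aW

2.90 aW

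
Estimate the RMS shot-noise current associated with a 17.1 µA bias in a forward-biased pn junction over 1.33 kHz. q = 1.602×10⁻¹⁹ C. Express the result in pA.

85.4 pA

I_n = √(2qI·B)
2qI·B = 2 × 1.602×10⁻¹⁹ × 1.71×10⁻⁵ × 1.33×10³ = 7.29×10⁻²¹ A²
I_n = √(7.29×10⁻²¹) = 8.54×10⁻¹¹ A = 85.4 pA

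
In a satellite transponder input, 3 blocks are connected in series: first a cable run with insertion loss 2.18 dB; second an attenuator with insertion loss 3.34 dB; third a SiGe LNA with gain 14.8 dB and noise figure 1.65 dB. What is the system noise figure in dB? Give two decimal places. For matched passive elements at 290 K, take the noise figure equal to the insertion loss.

7.17 dB

Convert to linear (a loss of L dB is a gain of −L dB): F_i = 10^(NF_i/10), G_i = 10^(G_i,dB/10)
  Stage 1: F_1 = 10^(2.18/10) = 1.652, G_1 = 10^(−2.18/10) = 0.6053
  Stage 2: F_2 = 10^(3.34/10) = 2.158, G_2 = 10^(−3.34/10) = 0.4634
  Stage 3: F_3 = 10^(1.65/10) = 1.462, G_3 = 10^(14.8/10) = 30.20
Friis cascade:
  F = 1.652 + (2.158 − 1)/0.6053 + (1.462 − 1)/0.2805 = 5.212
NF = 10 log₁₀(5.212) = 7.17 dB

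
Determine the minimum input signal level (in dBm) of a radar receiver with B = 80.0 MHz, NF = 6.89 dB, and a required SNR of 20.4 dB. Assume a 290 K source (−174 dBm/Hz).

Sensitivity = −174 + 10 log₁₀(B) + NF + SNR_min
= −174 + 79.03 + 6.89 + 20.4
= −67.68 dBm → −67.7 dBm

−67.7 dBm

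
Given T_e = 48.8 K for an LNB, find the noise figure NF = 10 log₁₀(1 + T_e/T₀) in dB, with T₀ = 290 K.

F = 1 + T_e/T₀ = 1 + 48.8/290 = 1.16828
NF = 10 log₁₀(1.16828) = 0.675 dB

0.675 dB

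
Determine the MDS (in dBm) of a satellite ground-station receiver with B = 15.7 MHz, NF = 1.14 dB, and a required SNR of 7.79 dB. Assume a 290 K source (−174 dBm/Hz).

Sensitivity = −174 + 10 log₁₀(B) + NF + SNR_min
= −174 + 71.96 + 1.14 + 7.79
= −93.11 dBm → −93.1 dBm

−93.1 dBm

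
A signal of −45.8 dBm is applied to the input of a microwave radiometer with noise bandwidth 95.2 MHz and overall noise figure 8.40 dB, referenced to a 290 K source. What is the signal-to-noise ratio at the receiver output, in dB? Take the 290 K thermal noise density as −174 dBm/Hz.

Noise floor: N = −174 + 10 log₁₀(B) + NF
10 log₁₀(9.52×10⁷) = 79.79 dB
N = −174 + 79.79 + 8.40 = −85.81 dBm
SNR = P_sig − N = −45.8 − (−85.81) = 40.01 dB → 40.0 dB

40.0 dB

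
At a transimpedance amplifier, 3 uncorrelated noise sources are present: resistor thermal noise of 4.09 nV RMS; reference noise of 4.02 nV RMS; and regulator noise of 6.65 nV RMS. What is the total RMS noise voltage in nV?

8.78 nV

Uncorrelated sources add in power (mean-square): V_tot = √(ΣV_i²)
V_tot = √[(4.09×10⁻⁹)² + (4.02×10⁻⁹)² + (6.65×10⁻⁹)²] = 8.78×10⁻⁹ V = 8.78 nV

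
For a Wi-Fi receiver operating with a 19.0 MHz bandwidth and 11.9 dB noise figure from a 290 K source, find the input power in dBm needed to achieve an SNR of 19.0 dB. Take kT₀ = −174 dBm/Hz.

−70.3 dBm

Sensitivity = −174 + 10 log₁₀(B) + NF + SNR_min
= −174 + 72.79 + 11.9 + 19.0
= −70.31 dBm → −70.3 dBm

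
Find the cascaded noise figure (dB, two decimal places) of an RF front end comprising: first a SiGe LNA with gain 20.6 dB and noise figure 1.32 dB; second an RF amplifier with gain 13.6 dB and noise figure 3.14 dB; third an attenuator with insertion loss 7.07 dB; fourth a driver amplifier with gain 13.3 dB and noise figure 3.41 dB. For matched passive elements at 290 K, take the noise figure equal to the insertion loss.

1.36 dB

Convert to linear (a loss of L dB is a gain of −L dB): F_i = 10^(NF_i/10), G_i = 10^(G_i,dB/10)
  Stage 1: F_1 = 10^(1.32/10) = 1.355, G_1 = 10^(20.6/10) = 114.8
  Stage 2: F_2 = 10^(3.14/10) = 2.061, G_2 = 10^(13.6/10) = 22.91
  Stage 3: F_3 = 10^(7.07/10) = 5.093, G_3 = 10^(−7.07/10) = 0.1963
  Stage 4: F_4 = 10^(3.41/10) = 2.193, G_4 = 10^(13.3/10) = 21.38
Friis cascade:
  F = 1.355 + (2.061 − 1)/114.8 + (5.093 − 1)/2630 + (2.193 − 1)/516.4 = 1.368
NF = 10 log₁₀(1.368) = 1.36 dB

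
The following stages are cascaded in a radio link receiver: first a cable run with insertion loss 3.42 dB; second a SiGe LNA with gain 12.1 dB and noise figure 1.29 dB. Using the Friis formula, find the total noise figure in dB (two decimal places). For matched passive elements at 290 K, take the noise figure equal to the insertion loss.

Convert to linear (a loss of L dB is a gain of −L dB): F_i = 10^(NF_i/10), G_i = 10^(G_i,dB/10)
  Stage 1: F_1 = 10^(3.42/10) = 2.198, G_1 = 10^(−3.42/10) = 0.4550
  Stage 2: F_2 = 10^(1.29/10) = 1.346, G_2 = 10^(12.1/10) = 16.22
Friis cascade:
  F = 2.198 + (1.346 − 1)/0.4550 = 2.958
NF = 10 log₁₀(2.958) = 4.71 dB

4.71 dB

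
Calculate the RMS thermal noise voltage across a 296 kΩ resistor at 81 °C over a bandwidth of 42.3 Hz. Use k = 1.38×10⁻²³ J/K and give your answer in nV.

T = 81 °C + 273.15 = 354.15 K
V_n = √(4kTRB)
4kTRB = 4 × 1.38×10⁻²³ × 354.15 × 2.96×10⁵ × 4.23×10¹ = 2.45×10⁻¹³ V²
V_n = √(2.45×10⁻¹³) = 4.95×10⁻⁷ V = 495 nV

495 nV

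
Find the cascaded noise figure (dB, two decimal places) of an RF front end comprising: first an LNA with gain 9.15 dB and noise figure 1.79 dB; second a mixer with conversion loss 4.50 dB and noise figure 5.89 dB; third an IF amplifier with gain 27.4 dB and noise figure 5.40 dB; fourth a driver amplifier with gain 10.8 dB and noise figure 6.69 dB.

Convert to linear (a loss of L dB is a gain of −L dB): F_i = 10^(NF_i/10), G_i = 10^(G_i,dB/10)
  Stage 1: F_1 = 10^(1.79/10) = 1.510, G_1 = 10^(9.15/10) = 8.222
  Stage 2: F_2 = 10^(5.89/10) = 3.882, G_2 = 10^(−4.50/10) = 0.3548
  Stage 3: F_3 = 10^(5.40/10) = 3.467, G_3 = 10^(27.4/10) = 549.5
  Stage 4: F_4 = 10^(6.69/10) = 4.667, G_4 = 10^(10.8/10) = 12.02
Friis cascade:
  F = 1.510 + (3.882 − 1)/8.222 + (3.467 − 1)/2.917 + (4.667 − 1)/1603 = 2.709
NF = 10 log₁₀(2.709) = 4.33 dB

4.33 dB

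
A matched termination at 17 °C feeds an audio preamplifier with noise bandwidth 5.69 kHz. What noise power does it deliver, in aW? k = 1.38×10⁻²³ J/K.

22.8 aW

T = 17 °C + 273.15 = 290.15 K
P_n = kTB = 1.38×10⁻²³ × 290.15 × 5.69×10³ = 2.28×10⁻¹⁷ W = 22.8 aW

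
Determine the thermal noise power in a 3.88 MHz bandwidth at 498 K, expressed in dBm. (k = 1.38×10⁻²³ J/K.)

P_n = kTB = 1.38×10⁻²³ × 498 × 3.88×10⁶ = 2.67×10⁻¹⁴ W
In dBm: 10 log₁₀(2.67×10⁻¹⁴ / 10⁻³) = −105.7 dBm

−105.7 dBm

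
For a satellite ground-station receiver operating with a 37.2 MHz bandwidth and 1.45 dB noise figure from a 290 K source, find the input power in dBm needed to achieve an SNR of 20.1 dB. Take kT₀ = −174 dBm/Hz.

−76.7 dBm

Sensitivity = −174 + 10 log₁₀(B) + NF + SNR_min
= −174 + 75.71 + 1.45 + 20.1
= −76.74 dBm → −76.7 dBm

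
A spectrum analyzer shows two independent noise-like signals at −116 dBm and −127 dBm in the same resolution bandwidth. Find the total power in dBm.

−115.7 dBm

Convert to linear, add, convert back:
P₁ = 2.51×10⁻¹⁵ W, P₂ = 2.00×10⁻¹⁶ W
P_tot = 2.71×10⁻¹⁵ W → 10 log₁₀(P_tot / 10⁻³) = −115.7 dBm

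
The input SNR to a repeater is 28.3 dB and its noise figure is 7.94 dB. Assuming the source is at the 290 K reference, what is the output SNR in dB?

20.36 dB

By definition F = SNR_in/SNR_out, so in dB: SNR_out = SNR_in − NF
SNR_out = 28.3 − 7.94 = 20.36 dB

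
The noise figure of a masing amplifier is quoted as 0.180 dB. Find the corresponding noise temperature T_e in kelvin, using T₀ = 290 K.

F = 10^(0.180/10) = 1.04232
T_e = (F − 1)·T₀ = (1.04232 − 1) × 290 = 12.3 K

12.3 K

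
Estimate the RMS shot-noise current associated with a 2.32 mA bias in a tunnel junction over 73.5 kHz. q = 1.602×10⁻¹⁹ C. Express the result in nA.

I_n = √(2qI·B)
2qI·B = 2 × 1.602×10⁻¹⁹ × 2.32×10⁻³ × 7.35×10⁴ = 5.46×10⁻¹⁷ A²
I_n = √(5.46×10⁻¹⁷) = 7.39×10⁻⁹ A = 7.39 nA

7.39 nA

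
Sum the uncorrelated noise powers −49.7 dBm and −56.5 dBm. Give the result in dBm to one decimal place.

Convert to linear, add, convert back:
P₁ = 1.07×10⁻⁸ W, P₂ = 2.24×10⁻⁹ W
P_tot = 1.30×10⁻⁸ W → 10 log₁₀(P_tot / 10⁻³) = −48.9 dBm

−48.9 dBm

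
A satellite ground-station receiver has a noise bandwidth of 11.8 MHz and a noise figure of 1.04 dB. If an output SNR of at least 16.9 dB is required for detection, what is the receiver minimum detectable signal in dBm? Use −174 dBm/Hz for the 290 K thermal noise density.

Sensitivity = −174 + 10 log₁₀(B) + NF + SNR_min
= −174 + 70.72 + 1.04 + 16.9
= −85.34 dBm → −85.3 dBm

−85.3 dBm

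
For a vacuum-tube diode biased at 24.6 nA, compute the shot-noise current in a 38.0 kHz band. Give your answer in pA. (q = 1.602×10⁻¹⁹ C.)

17.3 pA

I_n = √(2qI·B)
2qI·B = 2 × 1.602×10⁻¹⁹ × 2.46×10⁻⁸ × 3.80×10⁴ = 3.00×10⁻²² A²
I_n = √(3.00×10⁻²²) = 1.73×10⁻¹¹ A = 17.3 pA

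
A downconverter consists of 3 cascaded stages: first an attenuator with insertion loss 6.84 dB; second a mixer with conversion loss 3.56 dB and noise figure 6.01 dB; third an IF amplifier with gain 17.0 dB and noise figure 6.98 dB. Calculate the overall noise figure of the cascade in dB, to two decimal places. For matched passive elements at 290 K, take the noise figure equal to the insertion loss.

17.99 dB

Convert to linear (a loss of L dB is a gain of −L dB): F_i = 10^(NF_i/10), G_i = 10^(G_i,dB/10)
  Stage 1: F_1 = 10^(6.84/10) = 4.831, G_1 = 10^(−6.84/10) = 0.2070
  Stage 2: F_2 = 10^(6.01/10) = 3.990, G_2 = 10^(−3.56/10) = 0.4406
  Stage 3: F_3 = 10^(6.98/10) = 4.989, G_3 = 10^(17.0/10) = 50.12
Friis cascade:
  F = 4.831 + (3.990 − 1)/0.2070 + (4.989 − 1)/0.09120 = 63.01
NF = 10 log₁₀(63.01) = 17.99 dB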